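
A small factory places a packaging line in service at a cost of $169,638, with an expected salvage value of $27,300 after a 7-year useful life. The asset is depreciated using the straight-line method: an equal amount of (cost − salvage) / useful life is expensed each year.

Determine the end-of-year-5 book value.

Depreciable base = $169,638 − $27,300 = $142,338.
Annual expense = $142,338 / 7 = $20,334.
End of year 1: book value $149,304.
End of year 2: book value $128,970.
End of year 3: book value $108,636.
End of year 4: book value $88,302.
End of year 5: book value $67,968.

$67,968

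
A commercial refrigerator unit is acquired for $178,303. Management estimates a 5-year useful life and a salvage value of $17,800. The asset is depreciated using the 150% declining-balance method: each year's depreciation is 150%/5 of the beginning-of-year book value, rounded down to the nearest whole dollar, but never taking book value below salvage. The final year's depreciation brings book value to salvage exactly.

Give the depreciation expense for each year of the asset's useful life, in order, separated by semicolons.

Depreciable base = $178,303 − $17,800 = $160,503.
Year 1: ⌊$178,303 × 150%/5⌋ = $53,490. Book value $124,813.
Year 2: ⌊$124,813 × 150%/5⌋ = $37,443. Book value $87,370.
Year 3: ⌊$87,370 × 150%/5⌋ = $26,211. Book value $61,159.
Year 4: ⌊$61,159 × 150%/5⌋ = $18,347. Book value $42,812.
Year 5 (final): $42,812 − $17,800 = $25,012. Book value $17,800.

$53,490; $37,443; $26,211; $18,347; $25,012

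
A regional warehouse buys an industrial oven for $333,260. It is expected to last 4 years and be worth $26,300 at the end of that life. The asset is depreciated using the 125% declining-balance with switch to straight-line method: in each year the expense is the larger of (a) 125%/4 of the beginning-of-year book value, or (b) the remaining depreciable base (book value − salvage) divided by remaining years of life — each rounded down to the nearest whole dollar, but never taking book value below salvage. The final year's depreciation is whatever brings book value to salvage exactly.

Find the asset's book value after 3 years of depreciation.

$91,909

Depreciable base = $333,260 − $26,300 = $306,960.
Year 1: DB = ⌊$333,260 × 125%/4⌋ = $104,143; SL = ⌊$306,960/4⌋ = $76,740 → take DB $104,143. Book value $229,117.
Year 2: DB = ⌊$229,117 × 125%/4⌋ = $71,599; SL = ⌊$202,817/3⌋ = $67,605 → take DB $71,599. Book value $157,518.
Year 3: DB = ⌊$157,518 × 125%/4⌋ = $49,224; SL = ⌊$131,218/2⌋ = $65,609 → take SL $65,609. Book value $91,909.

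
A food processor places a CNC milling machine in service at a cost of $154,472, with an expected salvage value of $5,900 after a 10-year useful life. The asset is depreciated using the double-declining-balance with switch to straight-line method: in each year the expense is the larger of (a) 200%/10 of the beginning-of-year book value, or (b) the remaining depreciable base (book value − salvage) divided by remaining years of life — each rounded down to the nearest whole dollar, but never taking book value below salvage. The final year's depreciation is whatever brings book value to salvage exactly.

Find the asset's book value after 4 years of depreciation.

$63,273

Depreciable base = $154,472 − $5,900 = $148,572.
Year 1: DB = ⌊$154,472 × 200%/10⌋ = $30,894; SL = ⌊$148,572/10⌋ = $14,857 → take DB $30,894. Book value $123,578.
Year 2: DB = ⌊$123,578 × 200%/10⌋ = $24,715; SL = ⌊$117,678/9⌋ = $13,075 → take DB $24,715. Book value $98,863.
Year 3: DB = ⌊$98,863 × 200%/10⌋ = $19,772; SL = ⌊$92,963/8⌋ = $11,620 → take DB $19,772. Book value $79,091.
Year 4: DB = ⌊$79,091 × 200%/10⌋ = $15,818; SL = ⌊$73,191/7⌋ = $10,455 → take DB $15,818. Book value $63,273.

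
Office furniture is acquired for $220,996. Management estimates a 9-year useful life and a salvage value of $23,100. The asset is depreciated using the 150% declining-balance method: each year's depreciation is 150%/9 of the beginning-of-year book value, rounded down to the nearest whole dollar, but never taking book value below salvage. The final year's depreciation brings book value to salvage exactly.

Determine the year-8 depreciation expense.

$10,279

Depreciable base = $220,996 − $23,100 = $197,896.
Year 1: ⌊$220,996 × 150%/9⌋ = $36,832. Book value $184,164.
Year 2: ⌊$184,164 × 150%/9⌋ = $30,694. Book value $153,470.
Year 3: ⌊$153,470 × 150%/9⌋ = $25,578. Book value $127,892.
Year 4: ⌊$127,892 × 150%/9⌋ = $21,315. Book value $106,577.
Year 5: ⌊$106,577 × 150%/9⌋ = $17,762. Book value $88,815.
Year 6: ⌊$88,815 × 150%/9⌋ = $14,802. Book value $74,013.
Year 7: ⌊$74,013 × 150%/9⌋ = $12,335. Book value $61,678.
Year 8: ⌊$61,678 × 150%/9⌋ = $10,279. Book value $51,399.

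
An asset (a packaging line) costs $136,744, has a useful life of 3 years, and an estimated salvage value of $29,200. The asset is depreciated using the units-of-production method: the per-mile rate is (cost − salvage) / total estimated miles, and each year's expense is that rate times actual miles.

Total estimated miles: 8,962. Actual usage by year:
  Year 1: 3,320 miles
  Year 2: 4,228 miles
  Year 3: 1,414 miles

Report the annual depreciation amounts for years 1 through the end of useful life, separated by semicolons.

$39,840; $50,736; $16,968

Depreciable base = $136,744 − $29,200 = $107,544.
Rate = $107,544 / 8,962 miles = $12 per mile.
Year 1: 3,320 × $12 = $39,840. Book value $96,904.
Year 2: 4,228 × $12 = $50,736. Book value $46,168.
Year 3: 1,414 × $12 = $16,968. Book value $29,200.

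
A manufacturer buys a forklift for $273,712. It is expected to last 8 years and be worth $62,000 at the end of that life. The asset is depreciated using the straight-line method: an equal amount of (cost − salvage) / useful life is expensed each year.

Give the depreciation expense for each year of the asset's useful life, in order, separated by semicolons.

Depreciable base = $273,712 − $62,000 = $211,712.
Annual expense = $211,712 / 8 = $26,464.
End of year 1: book value $247,248.
End of year 2: book value $220,784.
End of year 3: book value $194,320.
End of year 4: book value $167,856.
End of year 5: book value $141,392.
End of year 6: book value $114,928.
End of year 7: book value $88,464.
End of year 8: book value $62,000.

$26,464; $26,464; $26,464; $26,464; $26,464; $26,464; $26,464; $26,464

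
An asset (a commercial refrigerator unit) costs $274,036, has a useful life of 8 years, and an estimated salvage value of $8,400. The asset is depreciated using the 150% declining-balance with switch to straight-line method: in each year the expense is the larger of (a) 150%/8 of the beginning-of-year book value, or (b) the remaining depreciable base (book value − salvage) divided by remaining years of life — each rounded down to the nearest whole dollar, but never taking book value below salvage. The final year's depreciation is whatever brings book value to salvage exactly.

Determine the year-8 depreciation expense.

$27,718

Depreciable base = $274,036 − $8,400 = $265,636.
Year 1: DB = ⌊$274,036 × 150%/8⌋ = $51,381; SL = ⌊$265,636/8⌋ = $33,204 → take DB $51,381. Book value $222,655.
Year 2: DB = ⌊$222,655 × 150%/8⌋ = $41,747; SL = ⌊$214,255/7⌋ = $30,607 → take DB $41,747. Book value $180,908.
Year 3: DB = ⌊$180,908 × 150%/8⌋ = $33,920; SL = ⌊$172,508/6⌋ = $28,751 → take DB $33,920. Book value $146,988.
Year 4: DB = ⌊$146,988 × 150%/8⌋ = $27,560; SL = ⌊$138,588/5⌋ = $27,717 → take SL $27,717. Book value $119,271.
Year 5: DB = ⌊$119,271 × 150%/8⌋ = $22,363; SL = ⌊$110,871/4⌋ = $27,717 → take SL $27,717. Book value $91,554.
Year 6: DB = ⌊$91,554 × 150%/8⌋ = $17,166; SL = ⌊$83,154/3⌋ = $27,718 → take SL $27,718. Book value $63,836.
Year 7: DB = ⌊$63,836 × 150%/8⌋ = $11,969; SL = ⌊$55,436/2⌋ = $27,718 → take SL $27,718. Book value $36,118.
Year 8 (final): $36,118 − $8,400 = $27,718. Book value $8,400.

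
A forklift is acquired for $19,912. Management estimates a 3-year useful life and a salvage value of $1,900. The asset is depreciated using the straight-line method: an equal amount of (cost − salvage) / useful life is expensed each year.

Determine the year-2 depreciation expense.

$6,004

Depreciable base = $19,912 − $1,900 = $18,012.
Annual expense = $18,012 / 3 = $6,004.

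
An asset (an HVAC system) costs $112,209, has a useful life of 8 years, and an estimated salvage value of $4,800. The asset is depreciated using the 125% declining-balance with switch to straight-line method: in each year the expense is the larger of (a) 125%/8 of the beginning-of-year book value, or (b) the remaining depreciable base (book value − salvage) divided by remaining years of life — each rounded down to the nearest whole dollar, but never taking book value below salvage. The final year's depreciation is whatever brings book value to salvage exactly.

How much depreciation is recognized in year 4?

$12,514

Depreciable base = $112,209 − $4,800 = $107,409.
Year 1: DB = ⌊$112,209 × 125%/8⌋ = $17,532; SL = ⌊$107,409/8⌋ = $13,426 → take DB $17,532. Book value $94,677.
Year 2: DB = ⌊$94,677 × 125%/8⌋ = $14,793; SL = ⌊$89,877/7⌋ = $12,839 → take DB $14,793. Book value $79,884.
Year 3: DB = ⌊$79,884 × 125%/8⌋ = $12,481; SL = ⌊$75,084/6⌋ = $12,514 → take SL $12,514. Book value $67,370.
Year 4: DB = ⌊$67,370 × 125%/8⌋ = $10,526; SL = ⌊$62,570/5⌋ = $12,514 → take SL $12,514. Book value $54,856.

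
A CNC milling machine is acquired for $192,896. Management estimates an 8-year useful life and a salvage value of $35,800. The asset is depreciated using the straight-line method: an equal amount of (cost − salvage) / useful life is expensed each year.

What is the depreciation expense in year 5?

$19,637

Depreciable base = $192,896 − $35,800 = $157,096.
Annual expense = $157,096 / 8 = $19,637.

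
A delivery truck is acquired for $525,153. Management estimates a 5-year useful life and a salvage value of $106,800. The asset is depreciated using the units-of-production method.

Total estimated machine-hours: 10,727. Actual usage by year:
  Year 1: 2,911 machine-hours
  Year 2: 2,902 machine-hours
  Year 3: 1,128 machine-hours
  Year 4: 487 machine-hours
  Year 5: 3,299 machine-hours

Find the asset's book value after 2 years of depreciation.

Depreciable base = $525,153 − $106,800 = $418,353.
Rate = $418,353 / 10,727 machine-hours = $39 per machine-hour.
Year 1: 2,911 × $39 = $113,529. Book value $411,624.
Year 2: 2,902 × $39 = $113,178. Book value $298,446.

$298,446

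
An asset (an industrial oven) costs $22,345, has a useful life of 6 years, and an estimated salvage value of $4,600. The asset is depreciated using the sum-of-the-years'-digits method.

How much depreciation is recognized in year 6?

$845

Depreciable base = $22,345 − $4,600 = $17,745.
Sum of the years' digits = 6+5+4+3+2+1 = 21.
Year 1: $17,745 × 6/21 = $5,070. Book value $17,275.
Year 2: $17,745 × 5/21 = $4,225. Book value $13,050.
Year 3: $17,745 × 4/21 = $3,380. Book value $9,670.
Year 4: $17,745 × 3/21 = $2,535. Book value $7,135.
Year 5: $17,745 × 2/21 = $1,690. Book value $5,445.
Year 6: $17,745 × 1/21 = $845. Book value $4,600.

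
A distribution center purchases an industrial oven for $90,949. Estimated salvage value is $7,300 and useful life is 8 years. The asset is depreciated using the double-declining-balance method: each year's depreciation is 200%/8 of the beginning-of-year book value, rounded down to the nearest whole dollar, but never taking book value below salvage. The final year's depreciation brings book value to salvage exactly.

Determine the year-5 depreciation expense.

$7,194

Depreciable base = $90,949 − $7,300 = $83,649.
Year 1: ⌊$90,949 × 200%/8⌋ = $22,737. Book value $68,212.
Year 2: ⌊$68,212 × 200%/8⌋ = $17,053. Book value $51,159.
Year 3: ⌊$51,159 × 200%/8⌋ = $12,789. Book value $38,370.
Year 4: ⌊$38,370 × 200%/8⌋ = $9,592. Book value $28,778.
Year 5: ⌊$28,778 × 200%/8⌋ = $7,194. Book value $21,584.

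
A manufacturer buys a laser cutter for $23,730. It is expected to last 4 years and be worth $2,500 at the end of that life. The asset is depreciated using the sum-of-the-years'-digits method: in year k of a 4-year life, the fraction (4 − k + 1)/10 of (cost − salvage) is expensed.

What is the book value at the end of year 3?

Depreciable base = $23,730 − $2,500 = $21,230.
Sum of the years' digits = 4+3+2+1 = 10.
Year 1: $21,230 × 4/10 = $8,492. Book value $15,238.
Year 2: $21,230 × 3/10 = $6,369. Book value $8,869.
Year 3: $21,230 × 2/10 = $4,246. Book value $4,623.

$4,623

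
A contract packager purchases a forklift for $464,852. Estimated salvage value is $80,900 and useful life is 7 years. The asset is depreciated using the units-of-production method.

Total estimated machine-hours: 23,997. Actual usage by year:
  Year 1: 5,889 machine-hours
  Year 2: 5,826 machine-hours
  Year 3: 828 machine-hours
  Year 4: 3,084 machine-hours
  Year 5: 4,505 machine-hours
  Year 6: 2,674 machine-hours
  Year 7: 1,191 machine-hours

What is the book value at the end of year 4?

Depreciable base = $464,852 − $80,900 = $383,952.
Rate = $383,952 / 23,997 machine-hours = $16 per machine-hour.
Year 1: 5,889 × $16 = $94,224. Book value $370,628.
Year 2: 5,826 × $16 = $93,216. Book value $277,412.
Year 3: 828 × $16 = $13,248. Book value $264,164.
Year 4: 3,084 × $16 = $49,344. Book value $214,820.

$214,820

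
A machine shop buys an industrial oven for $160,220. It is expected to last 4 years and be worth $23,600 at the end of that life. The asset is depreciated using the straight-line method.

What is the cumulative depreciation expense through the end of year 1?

Depreciable base = $160,220 − $23,600 = $136,620.
Annual expense = $136,620 / 4 = $34,155.
End of year 1: book value $126,065.
Accumulated through year 1 = $160,220 − $126,065 = $34,155.

$34,155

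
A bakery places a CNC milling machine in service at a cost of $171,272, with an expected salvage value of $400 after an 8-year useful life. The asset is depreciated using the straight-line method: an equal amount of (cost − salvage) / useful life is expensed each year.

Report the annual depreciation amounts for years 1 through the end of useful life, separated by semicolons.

Depreciable base = $171,272 − $400 = $170,872.
Annual expense = $170,872 / 8 = $21,359.
End of year 1: book value $149,913.
End of year 2: book value $128,554.
End of year 3: book value $107,195.
End of year 4: book value $85,836.
End of year 5: book value $64,477.
End of year 6: book value $43,118.
End of year 7: book value $21,759.
End of year 8: book value $400.

$21,359; $21,359; $21,359; $21,359; $21,359; $21,359; $21,359; $21,359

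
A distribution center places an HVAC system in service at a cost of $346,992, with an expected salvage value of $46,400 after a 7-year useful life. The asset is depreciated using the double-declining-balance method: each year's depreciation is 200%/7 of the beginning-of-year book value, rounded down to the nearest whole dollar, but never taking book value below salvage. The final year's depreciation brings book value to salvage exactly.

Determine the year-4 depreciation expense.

Depreciable base = $346,992 − $46,400 = $300,592.
Year 1: ⌊$346,992 × 200%/7⌋ = $99,140. Book value $247,852.
Year 2: ⌊$247,852 × 200%/7⌋ = $70,814. Book value $177,038.
Year 3: ⌊$177,038 × 200%/7⌋ = $50,582. Book value $126,456.
Year 4: ⌊$126,456 × 200%/7⌋ = $36,130. Book value $90,326.

$36,130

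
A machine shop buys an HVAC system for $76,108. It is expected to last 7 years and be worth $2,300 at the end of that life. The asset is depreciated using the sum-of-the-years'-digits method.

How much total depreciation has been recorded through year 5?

Depreciable base = $76,108 − $2,300 = $73,808.
Sum of the years' digits = 7+6+5+4+3+2+1 = 28.
Year 1: $73,808 × 7/28 = $18,452. Book value $57,656.
Year 2: $73,808 × 6/28 = $15,816. Book value $41,840.
Year 3: $73,808 × 5/28 = $13,180. Book value $28,660.
Year 4: $73,808 × 4/28 = $10,544. Book value $18,116.
Year 5: $73,808 × 3/28 = $7,908. Book value $10,208.
Accumulated through year 5 = $76,108 − $10,208 = $65,900.

$65,900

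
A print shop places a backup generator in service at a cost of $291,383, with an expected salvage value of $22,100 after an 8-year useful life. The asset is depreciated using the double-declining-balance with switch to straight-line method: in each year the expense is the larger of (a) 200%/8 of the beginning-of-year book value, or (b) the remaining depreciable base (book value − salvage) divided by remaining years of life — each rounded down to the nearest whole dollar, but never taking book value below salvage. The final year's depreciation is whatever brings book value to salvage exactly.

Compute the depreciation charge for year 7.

$14,880

Depreciable base = $291,383 − $22,100 = $269,283.
Year 1: DB = ⌊$291,383 × 200%/8⌋ = $72,845; SL = ⌊$269,283/8⌋ = $33,660 → take DB $72,845. Book value $218,538.
Year 2: DB = ⌊$218,538 × 200%/8⌋ = $54,634; SL = ⌊$196,438/7⌋ = $28,062 → take DB $54,634. Book value $163,904.
Year 3: DB = ⌊$163,904 × 200%/8⌋ = $40,976; SL = ⌊$141,804/6⌋ = $23,634 → take DB $40,976. Book value $122,928.
Year 4: DB = ⌊$122,928 × 200%/8⌋ = $30,732; SL = ⌊$100,828/5⌋ = $20,165 → take DB $30,732. Book value $92,196.
Year 5: DB = ⌊$92,196 × 200%/8⌋ = $23,049; SL = ⌊$70,096/4⌋ = $17,524 → take DB $23,049. Book value $69,147.
Year 6: DB = ⌊$69,147 × 200%/8⌋ = $17,286; SL = ⌊$47,047/3⌋ = $15,682 → take DB $17,286. Book value $51,861.
Year 7: DB = ⌊$51,861 × 200%/8⌋ = $12,965; SL = ⌊$29,761/2⌋ = $14,880 → take SL $14,880. Book value $36,981.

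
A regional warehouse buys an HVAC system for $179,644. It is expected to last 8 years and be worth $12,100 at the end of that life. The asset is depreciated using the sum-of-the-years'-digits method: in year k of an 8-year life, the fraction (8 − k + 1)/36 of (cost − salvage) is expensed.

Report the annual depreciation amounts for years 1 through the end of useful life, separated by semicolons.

$37,232; $32,578; $27,924; $23,270; $18,616; $13,962; $9,308; $4,654

Depreciable base = $179,644 − $12,100 = $167,544.
Sum of the years' digits = 8+7+6+5+4+3+2+1 = 36.
Year 1: $167,544 × 8/36 = $37,232. Book value $142,412.
Year 2: $167,544 × 7/36 = $32,578. Book value $109,834.
Year 3: $167,544 × 6/36 = $27,924. Book value $81,910.
Year 4: $167,544 × 5/36 = $23,270. Book value $58,640.
Year 5: $167,544 × 4/36 = $18,616. Book value $40,024.
Year 6: $167,544 × 3/36 = $13,962. Book value $26,062.
Year 7: $167,544 × 2/36 = $9,308. Book value $16,754.
Year 8: $167,544 × 1/36 = $4,654. Book value $12,100.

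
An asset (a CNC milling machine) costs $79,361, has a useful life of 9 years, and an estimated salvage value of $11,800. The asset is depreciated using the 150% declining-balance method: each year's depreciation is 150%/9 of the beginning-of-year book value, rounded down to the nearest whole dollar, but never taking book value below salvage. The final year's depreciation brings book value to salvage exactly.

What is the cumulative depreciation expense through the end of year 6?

Depreciable base = $79,361 − $11,800 = $67,561.
Year 1: ⌊$79,361 × 150%/9⌋ = $13,226. Book value $66,135.
Year 2: ⌊$66,135 × 150%/9⌋ = $11,022. Book value $55,113.
Year 3: ⌊$55,113 × 150%/9⌋ = $9,185. Book value $45,928.
Year 4: ⌊$45,928 × 150%/9⌋ = $7,654. Book value $38,274.
Year 5: ⌊$38,274 × 150%/9⌋ = $6,379. Book value $31,895.
Year 6: ⌊$31,895 × 150%/9⌋ = $5,315. Book value $26,580.
Accumulated through year 6 = $79,361 − $26,580 = $52,781.

$52,781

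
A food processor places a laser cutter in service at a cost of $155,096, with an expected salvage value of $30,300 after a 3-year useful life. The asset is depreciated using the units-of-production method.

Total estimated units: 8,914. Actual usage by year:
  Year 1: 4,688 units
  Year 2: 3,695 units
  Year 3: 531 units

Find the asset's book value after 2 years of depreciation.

Depreciable base = $155,096 − $30,300 = $124,796.
Rate = $124,796 / 8,914 units = $14 per unit.
Year 1: 4,688 × $14 = $65,632. Book value $89,464.
Year 2: 3,695 × $14 = $51,730. Book value $37,734.

$37,734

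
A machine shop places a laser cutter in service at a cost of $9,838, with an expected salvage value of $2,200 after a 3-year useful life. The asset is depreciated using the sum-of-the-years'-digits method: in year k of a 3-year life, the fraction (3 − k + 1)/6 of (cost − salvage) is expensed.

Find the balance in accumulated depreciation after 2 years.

$6,365

Depreciable base = $9,838 − $2,200 = $7,638.
Sum of the years' digits = 3+2+1 = 6.
Year 1: $7,638 × 3/6 = $3,819. Book value $6,019.
Year 2: $7,638 × 2/6 = $2,546. Book value $3,473.
Accumulated through year 2 = $9,838 − $3,473 = $6,365.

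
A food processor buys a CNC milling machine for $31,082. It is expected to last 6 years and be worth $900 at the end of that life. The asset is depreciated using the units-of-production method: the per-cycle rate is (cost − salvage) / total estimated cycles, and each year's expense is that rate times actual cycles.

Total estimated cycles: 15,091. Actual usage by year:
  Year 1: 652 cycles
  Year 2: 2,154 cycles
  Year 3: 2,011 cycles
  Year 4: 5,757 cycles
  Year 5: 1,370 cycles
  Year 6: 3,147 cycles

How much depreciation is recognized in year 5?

Depreciable base = $31,082 − $900 = $30,182.
Rate = $30,182 / 15,091 cycles = $2 per cycle.
Year 1: 652 × $2 = $1,304. Book value $29,778.
Year 2: 2,154 × $2 = $4,308. Book value $25,470.
Year 3: 2,011 × $2 = $4,022. Book value $21,448.
Year 4: 5,757 × $2 = $11,514. Book value $9,934.
Year 5: 1,370 × $2 = $2,740. Book value $7,194.

$2,740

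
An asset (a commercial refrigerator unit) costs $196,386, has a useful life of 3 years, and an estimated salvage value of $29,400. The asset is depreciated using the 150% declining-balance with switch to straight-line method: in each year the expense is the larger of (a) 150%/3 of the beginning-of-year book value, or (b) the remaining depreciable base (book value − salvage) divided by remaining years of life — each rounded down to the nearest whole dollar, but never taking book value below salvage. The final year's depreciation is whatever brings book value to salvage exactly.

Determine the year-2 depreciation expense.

Depreciable base = $196,386 − $29,400 = $166,986.
Year 1: DB = ⌊$196,386 × 150%/3⌋ = $98,193; SL = ⌊$166,986/3⌋ = $55,662 → take DB $98,193. Book value $98,193.
Year 2: DB = ⌊$98,193 × 150%/3⌋ = $49,096; SL = ⌊$68,793/2⌋ = $34,396 → take DB $49,096. Book value $49,097.

$49,096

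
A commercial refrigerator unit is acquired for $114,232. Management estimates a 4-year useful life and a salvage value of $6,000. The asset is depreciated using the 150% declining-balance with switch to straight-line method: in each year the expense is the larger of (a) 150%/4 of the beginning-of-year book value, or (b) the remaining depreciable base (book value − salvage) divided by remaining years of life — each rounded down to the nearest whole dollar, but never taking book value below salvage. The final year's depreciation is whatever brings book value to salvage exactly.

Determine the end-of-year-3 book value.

Depreciable base = $114,232 − $6,000 = $108,232.
Year 1: DB = ⌊$114,232 × 150%/4⌋ = $42,837; SL = ⌊$108,232/4⌋ = $27,058 → take DB $42,837. Book value $71,395.
Year 2: DB = ⌊$71,395 × 150%/4⌋ = $26,773; SL = ⌊$65,395/3⌋ = $21,798 → take DB $26,773. Book value $44,622.
Year 3: DB = ⌊$44,622 × 150%/4⌋ = $16,733; SL = ⌊$38,622/2⌋ = $19,311 → take SL $19,311. Book value $25,311.

$25,311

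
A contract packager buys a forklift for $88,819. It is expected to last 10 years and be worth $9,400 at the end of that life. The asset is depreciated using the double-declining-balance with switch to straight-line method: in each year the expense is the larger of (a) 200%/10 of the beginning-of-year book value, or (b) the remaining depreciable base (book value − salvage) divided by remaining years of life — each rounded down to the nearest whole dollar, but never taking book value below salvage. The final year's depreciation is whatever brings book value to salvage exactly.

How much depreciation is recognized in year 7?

$4,656

Depreciable base = $88,819 − $9,400 = $79,419.
Year 1: DB = ⌊$88,819 × 200%/10⌋ = $17,763; SL = ⌊$79,419/10⌋ = $7,941 → take DB $17,763. Book value $71,056.
Year 2: DB = ⌊$71,056 × 200%/10⌋ = $14,211; SL = ⌊$61,656/9⌋ = $6,850 → take DB $14,211. Book value $56,845.
Year 3: DB = ⌊$56,845 × 200%/10⌋ = $11,369; SL = ⌊$47,445/8⌋ = $5,930 → take DB $11,369. Book value $45,476.
Year 4: DB = ⌊$45,476 × 200%/10⌋ = $9,095; SL = ⌊$36,076/7⌋ = $5,153 → take DB $9,095. Book value $36,381.
Year 5: DB = ⌊$36,381 × 200%/10⌋ = $7,276; SL = ⌊$26,981/6⌋ = $4,496 → take DB $7,276. Book value $29,105.
Year 6: DB = ⌊$29,105 × 200%/10⌋ = $5,821; SL = ⌊$19,705/5⌋ = $3,941 → take DB $5,821. Book value $23,284.
Year 7: DB = ⌊$23,284 × 200%/10⌋ = $4,656; SL = ⌊$13,884/4⌋ = $3,471 → take DB $4,656. Book value $18,628.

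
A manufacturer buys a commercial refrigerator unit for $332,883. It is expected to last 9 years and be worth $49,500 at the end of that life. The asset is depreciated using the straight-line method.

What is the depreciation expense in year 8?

Depreciable base = $332,883 − $49,500 = $283,383.
Annual expense = $283,383 / 9 = $31,487.

$31,487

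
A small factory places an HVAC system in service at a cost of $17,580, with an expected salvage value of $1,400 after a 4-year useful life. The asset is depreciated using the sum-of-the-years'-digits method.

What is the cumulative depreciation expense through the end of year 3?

Depreciable base = $17,580 − $1,400 = $16,180.
Sum of the years' digits = 4+3+2+1 = 10.
Year 1: $16,180 × 4/10 = $6,472. Book value $11,108.
Year 2: $16,180 × 3/10 = $4,854. Book value $6,254.
Year 3: $16,180 × 2/10 = $3,236. Book value $3,018.
Accumulated through year 3 = $17,580 − $3,018 = $14,562.

$14,562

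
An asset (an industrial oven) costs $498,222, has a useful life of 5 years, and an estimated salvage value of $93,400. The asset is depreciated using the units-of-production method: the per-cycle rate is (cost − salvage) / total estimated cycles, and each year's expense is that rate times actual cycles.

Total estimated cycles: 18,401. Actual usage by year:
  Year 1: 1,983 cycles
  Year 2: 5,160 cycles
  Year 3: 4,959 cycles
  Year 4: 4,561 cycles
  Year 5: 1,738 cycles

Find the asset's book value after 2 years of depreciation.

$341,076

Depreciable base = $498,222 − $93,400 = $404,822.
Rate = $404,822 / 18,401 cycles = $22 per cycle.
Year 1: 1,983 × $22 = $43,626. Book value $454,596.
Year 2: 5,160 × $22 = $113,520. Book value $341,076.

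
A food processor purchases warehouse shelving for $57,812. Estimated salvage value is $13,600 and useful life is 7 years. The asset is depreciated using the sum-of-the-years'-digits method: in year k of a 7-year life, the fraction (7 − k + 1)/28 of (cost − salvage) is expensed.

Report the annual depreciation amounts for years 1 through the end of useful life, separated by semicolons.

Depreciable base = $57,812 − $13,600 = $44,212.
Sum of the years' digits = 7+6+5+4+3+2+1 = 28.
Year 1: $44,212 × 7/28 = $11,053. Book value $46,759.
Year 2: $44,212 × 6/28 = $9,474. Book value $37,285.
Year 3: $44,212 × 5/28 = $7,895. Book value $29,390.
Year 4: $44,212 × 4/28 = $6,316. Book value $23,074.
Year 5: $44,212 × 3/28 = $4,737. Book value $18,337.
Year 6: $44,212 × 2/28 = $3,158. Book value $15,179.
Year 7: $44,212 × 1/28 = $1,579. Book value $13,600.

$11,053; $9,474; $7,895; $6,316; $4,737; $3,158; $1,579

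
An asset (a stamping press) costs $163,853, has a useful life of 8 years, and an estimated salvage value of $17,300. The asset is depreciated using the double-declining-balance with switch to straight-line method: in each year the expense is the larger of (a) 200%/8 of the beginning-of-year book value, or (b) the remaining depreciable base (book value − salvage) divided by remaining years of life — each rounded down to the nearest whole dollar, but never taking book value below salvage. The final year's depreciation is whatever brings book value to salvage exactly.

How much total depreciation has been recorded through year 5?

Depreciable base = $163,853 − $17,300 = $146,553.
Year 1: DB = ⌊$163,853 × 200%/8⌋ = $40,963; SL = ⌊$146,553/8⌋ = $18,319 → take DB $40,963. Book value $122,890.
Year 2: DB = ⌊$122,890 × 200%/8⌋ = $30,722; SL = ⌊$105,590/7⌋ = $15,084 → take DB $30,722. Book value $92,168.
Year 3: DB = ⌊$92,168 × 200%/8⌋ = $23,042; SL = ⌊$74,868/6⌋ = $12,478 → take DB $23,042. Book value $69,126.
Year 4: DB = ⌊$69,126 × 200%/8⌋ = $17,281; SL = ⌊$51,826/5⌋ = $10,365 → take DB $17,281. Book value $51,845.
Year 5: DB = ⌊$51,845 × 200%/8⌋ = $12,961; SL = ⌊$34,545/4⌋ = $8,636 → take DB $12,961. Book value $38,884.
Accumulated through year 5 = $163,853 − $38,884 = $124,969.

$124,969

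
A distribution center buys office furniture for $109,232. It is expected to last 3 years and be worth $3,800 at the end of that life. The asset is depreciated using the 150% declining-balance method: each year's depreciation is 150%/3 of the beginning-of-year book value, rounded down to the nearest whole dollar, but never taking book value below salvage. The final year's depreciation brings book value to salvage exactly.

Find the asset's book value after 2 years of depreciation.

Depreciable base = $109,232 − $3,800 = $105,432.
Year 1: ⌊$109,232 × 150%/3⌋ = $54,616. Book value $54,616.
Year 2: ⌊$54,616 × 150%/3⌋ = $27,308. Book value $27,308.

$27,308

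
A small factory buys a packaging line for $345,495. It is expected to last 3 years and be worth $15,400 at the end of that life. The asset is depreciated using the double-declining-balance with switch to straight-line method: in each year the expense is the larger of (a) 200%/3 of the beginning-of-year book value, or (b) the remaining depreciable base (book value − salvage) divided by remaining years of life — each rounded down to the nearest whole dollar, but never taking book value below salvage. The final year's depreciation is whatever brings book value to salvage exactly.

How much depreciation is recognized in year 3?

Depreciable base = $345,495 − $15,400 = $330,095.
Year 1: DB = ⌊$345,495 × 200%/3⌋ = $230,330; SL = ⌊$330,095/3⌋ = $110,031 → take DB $230,330. Book value $115,165.
Year 2: DB = ⌊$115,165 × 200%/3⌋ = $76,776; SL = ⌊$99,765/2⌋ = $49,882 → take DB $76,776. Book value $38,389.
Year 3 (final): $38,389 − $15,400 = $22,989. Book value $15,400.

$22,989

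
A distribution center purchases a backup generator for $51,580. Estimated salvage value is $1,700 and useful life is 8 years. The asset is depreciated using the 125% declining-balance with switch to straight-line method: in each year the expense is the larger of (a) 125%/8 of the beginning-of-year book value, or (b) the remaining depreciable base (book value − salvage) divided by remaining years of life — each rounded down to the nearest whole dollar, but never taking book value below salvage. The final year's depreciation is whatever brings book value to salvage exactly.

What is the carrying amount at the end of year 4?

Depreciable base = $51,580 − $1,700 = $49,880.
Year 1: DB = ⌊$51,580 × 125%/8⌋ = $8,059; SL = ⌊$49,880/8⌋ = $6,235 → take DB $8,059. Book value $43,521.
Year 2: DB = ⌊$43,521 × 125%/8⌋ = $6,800; SL = ⌊$41,821/7⌋ = $5,974 → take DB $6,800. Book value $36,721.
Year 3: DB = ⌊$36,721 × 125%/8⌋ = $5,737; SL = ⌊$35,021/6⌋ = $5,836 → take SL $5,836. Book value $30,885.
Year 4: DB = ⌊$30,885 × 125%/8⌋ = $4,825; SL = ⌊$29,185/5⌋ = $5,837 → take SL $5,837. Book value $25,048.

$25,048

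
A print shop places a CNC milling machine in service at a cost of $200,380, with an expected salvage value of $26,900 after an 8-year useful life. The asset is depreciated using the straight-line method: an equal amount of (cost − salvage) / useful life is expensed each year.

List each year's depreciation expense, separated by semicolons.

Depreciable base = $200,380 − $26,900 = $173,480.
Annual expense = $173,480 / 8 = $21,685.
End of year 1: book value $178,695.
End of year 2: book value $157,010.
End of year 3: book value $135,325.
End of year 4: book value $113,640.
End of year 5: book value $91,955.
End of year 6: book value $70,270.
End of year 7: book value $48,585.
End of year 8: book value $26,900.

$21,685; $21,685; $21,685; $21,685; $21,685; $21,685; $21,685; $21,685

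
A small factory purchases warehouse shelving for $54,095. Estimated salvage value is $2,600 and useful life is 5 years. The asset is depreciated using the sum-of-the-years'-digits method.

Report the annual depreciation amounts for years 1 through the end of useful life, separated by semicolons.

$17,165; $13,732; $10,299; $6,866; $3,433

Depreciable base = $54,095 − $2,600 = $51,495.
Sum of the years' digits = 5+4+3+2+1 = 15.
Year 1: $51,495 × 5/15 = $17,165. Book value $36,930.
Year 2: $51,495 × 4/15 = $13,732. Book value $23,198.
Year 3: $51,495 × 3/15 = $10,299. Book value $12,899.
Year 4: $51,495 × 2/15 = $6,866. Book value $6,033.
Year 5: $51,495 × 1/15 = $3,433. Book value $2,600.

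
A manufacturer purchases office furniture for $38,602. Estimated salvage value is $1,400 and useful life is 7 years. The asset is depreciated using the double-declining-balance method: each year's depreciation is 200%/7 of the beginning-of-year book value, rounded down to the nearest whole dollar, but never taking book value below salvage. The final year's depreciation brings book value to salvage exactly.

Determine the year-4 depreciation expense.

Depreciable base = $38,602 − $1,400 = $37,202.
Year 1: ⌊$38,602 × 200%/7⌋ = $11,029. Book value $27,573.
Year 2: ⌊$27,573 × 200%/7⌋ = $7,878. Book value $19,695.
Year 3: ⌊$19,695 × 200%/7⌋ = $5,627. Book value $14,068.
Year 4: ⌊$14,068 × 200%/7⌋ = $4,019. Book value $10,049.

$4,019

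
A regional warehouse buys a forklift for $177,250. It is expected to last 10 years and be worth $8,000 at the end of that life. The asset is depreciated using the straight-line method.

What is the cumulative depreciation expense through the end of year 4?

$67,700

Depreciable base = $177,250 − $8,000 = $169,250.
Annual expense = $169,250 / 10 = $16,925.
End of year 1: book value $160,325.
End of year 2: book value $143,400.
End of year 3: book value $126,475.
End of year 4: book value $109,550.
Accumulated through year 4 = $177,250 − $109,550 = $67,700.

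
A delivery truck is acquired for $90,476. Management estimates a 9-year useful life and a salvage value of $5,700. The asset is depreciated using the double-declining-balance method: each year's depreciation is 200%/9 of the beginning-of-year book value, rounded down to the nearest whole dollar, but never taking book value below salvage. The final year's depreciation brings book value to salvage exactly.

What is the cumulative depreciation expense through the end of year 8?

Depreciable base = $90,476 − $5,700 = $84,776.
Year 1: ⌊$90,476 × 200%/9⌋ = $20,105. Book value $70,371.
Year 2: ⌊$70,371 × 200%/9⌋ = $15,638. Book value $54,733.
Year 3: ⌊$54,733 × 200%/9⌋ = $12,162. Book value $42,571.
Year 4: ⌊$42,571 × 200%/9⌋ = $9,460. Book value $33,111.
Year 5: ⌊$33,111 × 200%/9⌋ = $7,358. Book value $25,753.
Year 6: ⌊$25,753 × 200%/9⌋ = $5,722. Book value $20,031.
Year 7: ⌊$20,031 × 200%/9⌋ = $4,451. Book value $15,580.
Year 8: ⌊$15,580 × 200%/9⌋ = $3,462. Book value $12,118.
Accumulated through year 8 = $90,476 − $12,118 = $78,358.

$78,358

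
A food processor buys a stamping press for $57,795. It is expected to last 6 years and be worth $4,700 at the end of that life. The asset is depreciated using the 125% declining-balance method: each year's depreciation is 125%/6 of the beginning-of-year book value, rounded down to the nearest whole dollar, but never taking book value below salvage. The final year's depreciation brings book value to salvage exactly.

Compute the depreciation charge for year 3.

$7,546

Depreciable base = $57,795 − $4,700 = $53,095.
Year 1: ⌊$57,795 × 125%/6⌋ = $12,040. Book value $45,755.
Year 2: ⌊$45,755 × 125%/6⌋ = $9,532. Book value $36,223.
Year 3: ⌊$36,223 × 125%/6⌋ = $7,546. Book value $28,677.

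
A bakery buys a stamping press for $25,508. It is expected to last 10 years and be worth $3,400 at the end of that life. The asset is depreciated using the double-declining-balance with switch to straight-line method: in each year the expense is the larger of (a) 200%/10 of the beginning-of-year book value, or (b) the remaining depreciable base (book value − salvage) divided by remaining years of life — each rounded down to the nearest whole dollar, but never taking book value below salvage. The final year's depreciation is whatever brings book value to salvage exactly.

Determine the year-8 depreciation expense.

Depreciable base = $25,508 − $3,400 = $22,108.
Year 1: DB = ⌊$25,508 × 200%/10⌋ = $5,101; SL = ⌊$22,108/10⌋ = $2,210 → take DB $5,101. Book value $20,407.
Year 2: DB = ⌊$20,407 × 200%/10⌋ = $4,081; SL = ⌊$17,007/9⌋ = $1,889 → take DB $4,081. Book value $16,326.
Year 3: DB = ⌊$16,326 × 200%/10⌋ = $3,265; SL = ⌊$12,926/8⌋ = $1,615 → take DB $3,265. Book value $13,061.
Year 4: DB = ⌊$13,061 × 200%/10⌋ = $2,612; SL = ⌊$9,661/7⌋ = $1,380 → take DB $2,612. Book value $10,449.
Year 5: DB = ⌊$10,449 × 200%/10⌋ = $2,089; SL = ⌊$7,049/6⌋ = $1,174 → take DB $2,089. Book value $8,360.
Year 6: DB = ⌊$8,360 × 200%/10⌋ = $1,672; SL = ⌊$4,960/5⌋ = $992 → take DB $1,672. Book value $6,688.
Year 7: DB = ⌊$6,688 × 200%/10⌋ = $1,337; SL = ⌊$3,288/4⌋ = $822 → take DB $1,337. Book value $5,351.
Year 8: DB = ⌊$5,351 × 200%/10⌋ = $1,070; SL = ⌊$1,951/3⌋ = $650 → take DB $1,070. Book value $4,281.

$1,070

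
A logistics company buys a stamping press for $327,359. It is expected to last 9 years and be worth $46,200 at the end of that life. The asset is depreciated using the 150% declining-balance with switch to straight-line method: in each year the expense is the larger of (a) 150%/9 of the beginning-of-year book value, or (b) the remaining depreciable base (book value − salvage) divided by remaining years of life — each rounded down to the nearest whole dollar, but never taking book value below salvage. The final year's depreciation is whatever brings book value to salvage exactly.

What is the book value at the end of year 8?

Depreciable base = $327,359 − $46,200 = $281,159.
Year 1: DB = ⌊$327,359 × 150%/9⌋ = $54,559; SL = ⌊$281,159/9⌋ = $31,239 → take DB $54,559. Book value $272,800.
Year 2: DB = ⌊$272,800 × 150%/9⌋ = $45,466; SL = ⌊$226,600/8⌋ = $28,325 → take DB $45,466. Book value $227,334.
Year 3: DB = ⌊$227,334 × 150%/9⌋ = $37,889; SL = ⌊$181,134/7⌋ = $25,876 → take DB $37,889. Book value $189,445.
Year 4: DB = ⌊$189,445 × 150%/9⌋ = $31,574; SL = ⌊$143,245/6⌋ = $23,874 → take DB $31,574. Book value $157,871.
Year 5: DB = ⌊$157,871 × 150%/9⌋ = $26,311; SL = ⌊$111,671/5⌋ = $22,334 → take DB $26,311. Book value $131,560.
Year 6: DB = ⌊$131,560 × 150%/9⌋ = $21,926; SL = ⌊$85,360/4⌋ = $21,340 → take DB $21,926. Book value $109,634.
Year 7: DB = ⌊$109,634 × 150%/9⌋ = $18,272; SL = ⌊$63,434/3⌋ = $21,144 → take SL $21,144. Book value $88,490.
Year 8: DB = ⌊$88,490 × 150%/9⌋ = $14,748; SL = ⌊$42,290/2⌋ = $21,145 → take SL $21,145. Book value $67,345.

$67,345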